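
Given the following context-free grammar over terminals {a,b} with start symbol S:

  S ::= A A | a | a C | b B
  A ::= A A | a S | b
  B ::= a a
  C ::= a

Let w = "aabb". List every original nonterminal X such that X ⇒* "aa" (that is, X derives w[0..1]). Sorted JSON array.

CNF form of G:
  S -> A A | T0 C | T1 B | a
  A -> A A | T0 S | b
  B -> T0 T0
  C -> a
  T0 -> a
  T1 -> b

Fill CYK table bottom-up — only the sub-triangle for w[0..1]:
  cell(0,0) a: {C,S,T0}  orig:{C,S}
  cell(1,1) a: {C,S,T0}  orig:{C,S}
  cell(0,1) aa: {A,B,S}

Original NTs in T[0,1] deriving "aa": ["A", "B", "S"]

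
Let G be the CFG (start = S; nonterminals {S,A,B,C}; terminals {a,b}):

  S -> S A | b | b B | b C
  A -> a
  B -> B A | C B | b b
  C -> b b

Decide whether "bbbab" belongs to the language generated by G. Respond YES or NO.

Convert to CNF:
  S -> S A | T0 B | T0 C | b
  A -> a
  B -> B A | C B | T0 T0
  C -> T0 T0
  T0 -> b

CYK table (by increasing span):
  cell(0,0) b: {S,T0}  orig:{S}
  cell(1,1) b: {S,T0}  orig:{S}
  cell(2,2) b: {S,T0}  orig:{S}
  cell(3,3) a: {A}
  cell(4,4) b: {S,T0}  orig:{S}
  cell(0,1) bb: {B,C}
  cell(1,2) bb: {B,C}
  cell(2,3) ba: {S}
  cell(3,4) ab: ∅
  cell(0,2) bbb: {S}
  cell(1,3) bba: {B}
  cell(2,4) bab: ∅
  cell(0,3) bbba: {S}
  cell(1,4) bbab: ∅
  cell(0,4) bbbab: ∅

S ∉ T[0,4] ⇒ NO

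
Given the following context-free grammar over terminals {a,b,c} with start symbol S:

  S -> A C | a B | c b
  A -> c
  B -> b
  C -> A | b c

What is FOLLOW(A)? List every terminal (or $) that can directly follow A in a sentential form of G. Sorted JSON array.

Compute FIRST by fixpoint:
[1]
  A via A→c: +{c}
  B via B→b: +{b}
  C via C→A: +{c}
  C via C→b c: +{b}
  S via S→A C: +{c}
  S via S→a B: +{a}
  FIRST(S)={a,c}  FIRST(A)={c}  FIRST(B)={b}  FIRST(C)={b,c}
[2] — fixpoint
  FIRST(S)={a,c}  FIRST(A)={c}  FIRST(B)={b}  FIRST(C)={b,c}

Compute FOLLOW by fixpoint:
initialize: $ ∈ FOLLOW(S)
[1]
  S→A C: FOLLOW(A) ⊇ FIRST(C) = {b,c}; new: +{b,c}
  S→A C: FOLLOW(C) ⊇ FOLLOW(S) ⊇ {$}; new: +{$}
  S→a B: FOLLOW(B) ⊇ FOLLOW(S) ⊇ {$}; new: +{$}
  FOLLOW(S)={$}  FOLLOW(A)={b,c}  FOLLOW(B)={$}  FOLLOW(C)={$}
[2]
  C→A: FOLLOW(A) ⊇ FOLLOW(C) ⊇ {$}; new: +{$}
  FOLLOW(S)={$}  FOLLOW(A)={$,b,c}  FOLLOW(B)={$}  FOLLOW(C)={$}
[3] — fixpoint
  FOLLOW(S)={$}  FOLLOW(A)={$,b,c}  FOLLOW(B)={$}  FOLLOW(C)={$}

FOLLOW(A) = ["$", "b", "c"]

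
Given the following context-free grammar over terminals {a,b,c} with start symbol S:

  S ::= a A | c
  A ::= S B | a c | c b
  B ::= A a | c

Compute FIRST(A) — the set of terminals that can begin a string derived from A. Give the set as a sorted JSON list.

FIRST iteration:
iter 1:
  A via A→a c: +{a}
  A via A→c b: +{c}
  B via B→A a: +{a,c}
  S via S→a A: +{a}
  S via S→c: +{c}
  S: {a,c}  A: {a,c}  B: {a,c}
iter 2: (no change)
  S: {a,c}  A: {a,c}  B: {a,c}

FIRST(A) = ["a", "c"]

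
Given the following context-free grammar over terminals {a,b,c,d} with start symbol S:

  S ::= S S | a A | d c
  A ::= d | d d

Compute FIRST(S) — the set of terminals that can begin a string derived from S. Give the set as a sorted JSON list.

Compute FIRST by fixpoint:
[1]
  A via A→d: +{d}
  S via S→a A: +{a}
  S via S→d c: +{d}
  S: {a,d}  A: {d}
[2] (no change)
  S: {a,d}  A: {d}

FIRST(S) = ["a", "d"]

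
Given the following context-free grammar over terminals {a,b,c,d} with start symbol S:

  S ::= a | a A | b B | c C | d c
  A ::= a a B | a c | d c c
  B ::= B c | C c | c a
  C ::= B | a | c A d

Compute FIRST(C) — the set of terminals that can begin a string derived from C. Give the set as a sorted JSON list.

FIRST iteration:
round 1:
  A via A→a a B: +{a}
  A via A→d c c: +{d}
  B via B→c a: +{c}
  C via C→B: +{c}
  C via C→a: +{a}
  S via S→a: +{a}
  S via S→b B: +{b}
  S via S→c C: +{c}
  S via S→d c: +{d}
  S: {a,b,c,d}  A: {a,d}  B: {c}  C: {a,c}
round 2:
  B via B→C c: +{a}
  S: {a,b,c,d}  A: {a,d}  B: {a,c}  C: {a,c}
round 3: (no change)
  S: {a,b,c,d}  A: {a,d}  B: {a,c}  C: {a,c}

FIRST(C) = ["a", "c"]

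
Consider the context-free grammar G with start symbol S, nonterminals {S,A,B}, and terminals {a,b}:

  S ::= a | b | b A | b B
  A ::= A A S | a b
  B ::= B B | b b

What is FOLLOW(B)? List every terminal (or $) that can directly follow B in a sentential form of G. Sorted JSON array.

FIRST sets, iterate to fixpoint:
[1]
  A via A→a b: +{a}
  B via B→b b: +{b}
  S via S→a: +{a}
  S via S→b: +{b}
  FIRST[S]={a,b}  FIRST[A]={a}  FIRST[B]={b}
[2] (stable)
  FIRST[S]={a,b}  FIRST[A]={a}  FIRST[B]={b}

FOLLOW iteration:
FOLLOW(S) := {$}
round 1:
  A→A A S: FOLLOW(A) ⊇ FIRST(A) = {a}; new: +{a}
  A→A A S: FOLLOW(A) ⊇ FIRST(S) = {a,b}; new: +{b}
  A→A A S: FOLLOW(S) ⊇ FOLLOW(A) ⊇ {a,b}; new: +{a,b}
  B→B B: FOLLOW(B) ⊇ FIRST(B) = {b}; new: +{b}
  S→b A: FOLLOW(A) ⊇ FOLLOW(S) ⊇ {$,a,b}; new: +{$}
  S→b B: FOLLOW(B) ⊇ FOLLOW(S) ⊇ {$,a,b}; new: +{$,a}
  FOLLOW(S)={$,a,b}  FOLLOW(A)={$,a,b}  FOLLOW(B)={$,a,b}
round 2: — fixpoint
  FOLLOW(S)={$,a,b}  FOLLOW(A)={$,a,b}  FOLLOW(B)={$,a,b}

FOLLOW(B) = ["$", "a", "b"]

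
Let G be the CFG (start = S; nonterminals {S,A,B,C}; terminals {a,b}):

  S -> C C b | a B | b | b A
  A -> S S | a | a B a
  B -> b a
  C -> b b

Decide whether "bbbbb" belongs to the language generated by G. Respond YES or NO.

CNF form of G:
  S -> C X3 | T0 B | T1 A | b
  A -> S S | T0 X2 | a
  B -> T1 T0
  C -> T1 T1
  T0 -> a
  T1 -> b
  X2 -> B T0
  X3 -> C T1

CYK fill:
  [0..0]={S,T1}  "b"  orig:{S}
  [1..1]={S,T1}  "b"  orig:{S}
  [2..2]={S,T1}  "b"  orig:{S}
  [3..3]={S,T1}  "b"  orig:{S}
  [4..4]={S,T1}  "b"  orig:{S}
  [0..1]={A,C}  "bb"
  [1..2]={A,C}  "bb"
  [2..3]={A,C}  "bb"
  [3..4]={A,C}  "bb"
  [0..2]={S,X3}  "bbb"  orig:{S}
  [1..3]={S,X3}  "bbb"  orig:{S}
  [2..4]={S,X3}  "bbb"  orig:{S}
  [0..3]={A}  "bbbb"
  [1..4]={A}  "bbbb"
  [0..4]={S}  "bbbbb"

S ∈ T[0,4] ⇒ YES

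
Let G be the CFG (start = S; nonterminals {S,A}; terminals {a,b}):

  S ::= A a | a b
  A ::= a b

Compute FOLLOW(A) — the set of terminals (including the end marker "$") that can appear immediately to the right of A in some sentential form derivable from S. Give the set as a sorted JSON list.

FIRST iteration:
round 1:
  A via A→a b: +{a}
  S via S→A a: +{a}
  FIRST[S]={a}  FIRST[A]={a}
round 2: — fixpoint
  FIRST[S]={a}  FIRST[A]={a}

FOLLOW iteration:
initialize: $ ∈ FOLLOW(S)
iter 1:
  S→A a: FOLLOW(A) ⊇ FIRST(a) = {a}; new: +{a}
  FOLLOW[S]={$}  FOLLOW[A]={a}
iter 2: (stable)
  FOLLOW[S]={$}  FOLLOW[A]={a}

FOLLOW(A) = ["a"]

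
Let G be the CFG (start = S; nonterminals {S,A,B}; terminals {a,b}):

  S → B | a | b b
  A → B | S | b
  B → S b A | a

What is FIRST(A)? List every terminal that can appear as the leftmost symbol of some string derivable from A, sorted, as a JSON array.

FIRST sets, iterate to fixpoint:
iter 1:
  A via A→b: +{b}
  B via B→a: +{a}
  S via S→B: +{a}
  S via S→b b: +{b}
  S: {a,b}  A: {b}  B: {a}
iter 2:
  A via A→B: +{a}
  B via B→S b A: +{b}
  S: {a,b}  A: {a,b}  B: {a,b}
iter 3: — fixpoint
  S: {a,b}  A: {a,b}  B: {a,b}

FIRST(A) = ["a", "b"]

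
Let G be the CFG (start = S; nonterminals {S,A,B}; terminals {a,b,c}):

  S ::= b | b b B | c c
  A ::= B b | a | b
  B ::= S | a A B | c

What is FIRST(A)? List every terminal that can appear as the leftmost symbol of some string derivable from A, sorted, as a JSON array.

FIRST sets, iterate to fixpoint:
iter 1:
  A via A→a: +{a}
  A via A→b: +{b}
  B via B→a A B: +{a}
  B via B→c: +{c}
  S via S→b: +{b}
  S via S→c c: +{c}
  FIRST(S)={b,c}  FIRST(A)={a,b}  FIRST(B)={a,c}
iter 2:
  A via A→B b: +{c}
  B via B→S: +{b}
  FIRST(S)={b,c}  FIRST(A)={a,b,c}  FIRST(B)={a,b,c}
iter 3: (stable)
  FIRST(S)={b,c}  FIRST(A)={a,b,c}  FIRST(B)={a,b,c}

FIRST(A) = ["a", "b", "c"]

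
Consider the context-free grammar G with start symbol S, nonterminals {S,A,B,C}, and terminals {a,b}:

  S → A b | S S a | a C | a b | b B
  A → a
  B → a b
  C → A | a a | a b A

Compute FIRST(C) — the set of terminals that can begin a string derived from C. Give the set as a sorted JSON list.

FIRST sets, iterate to fixpoint:
pass 1:
  A via A→a: +{a}
  B via B→a b: +{a}
  C via C→A: +{a}
  S via S→A b: +{a}
  S via S→b B: +{b}
  S: {a,b}  A: {a}  B: {a}  C: {a}
pass 2: (stable)
  S: {a,b}  A: {a}  B: {a}  C: {a}

FIRST(C) = ["a"]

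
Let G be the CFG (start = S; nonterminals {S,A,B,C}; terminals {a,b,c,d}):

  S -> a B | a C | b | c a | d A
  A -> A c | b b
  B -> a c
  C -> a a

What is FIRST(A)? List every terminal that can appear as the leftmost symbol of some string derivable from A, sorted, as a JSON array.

FIRST sets, iterate to fixpoint:
pass 1:
  A via A→b b: +{b}
  B via B→a c: +{a}
  C via C→a a: +{a}
  S via S→a B: +{a}
  S via S→b: +{b}
  S via S→c a: +{c}
  S via S→d A: +{d}
  S: {a,b,c,d}  A: {b}  B: {a}  C: {a}
pass 2: — fixpoint
  S: {a,b,c,d}  A: {b}  B: {a}  C: {a}

FIRST(A) = ["b"]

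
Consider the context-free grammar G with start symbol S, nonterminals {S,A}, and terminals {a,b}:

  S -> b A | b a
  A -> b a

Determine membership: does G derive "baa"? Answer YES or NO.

CNF form of G:
  S -> T0 A | T0 T1
  A -> T0 T1
  T0 -> b
  T1 -> a

Fill CYK table bottom-up:
  [0..0]={T0}  "b"  orig:{}
  [1..1]={T1}  "a"  orig:{}
  [2..2]={T1}  "a"  orig:{}
  [0..1]={A,S}  "ba"
  [1..2]=∅  "aa"
  [0..2]=∅  "baa"

S ∉ T[0,2] ⇒ NO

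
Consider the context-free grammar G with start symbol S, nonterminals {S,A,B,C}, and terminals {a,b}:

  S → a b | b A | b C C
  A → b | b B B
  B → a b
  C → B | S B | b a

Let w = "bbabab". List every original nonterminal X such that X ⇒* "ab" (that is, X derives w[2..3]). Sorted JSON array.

CNF form of G:
  S -> T0 A | T0 X3 | T1 T0
  A -> T0 X2 | b
  B -> T1 T0
  C -> S B | T0 T1 | T1 T0
  T0 -> b
  T1 -> a
  X2 -> B B
  X3 -> C C

CYK fill, restricted to cells inside w[2..3]:
  T[2,2] 'a' = {T1}  orig:{}
  T[3,3] 'b' = {A,T0}  orig:{A}
  T[2,3] 'ab' = {B,C,S}

Original NTs in T[2,3] deriving "ab": ["B", "C", "S"]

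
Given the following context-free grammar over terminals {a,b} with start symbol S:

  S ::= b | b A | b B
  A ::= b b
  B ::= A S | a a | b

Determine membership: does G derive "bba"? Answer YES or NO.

Convert to CNF:
  S -> T0 A | T0 B | b
  A -> T0 T0
  B -> A S | T1 T1 | b
  T0 -> b
  T1 -> a

CYK fill:
  cell(0,0) b: {B,S,T0}  orig:{B,S}
  cell(1,1) b: {B,S,T0}  orig:{B,S}
  cell(2,2) a: {T1}  orig:{}
  cell(0,1) bb: {A,S}
  cell(1,2) ba: ∅
  cell(0,2) bba: ∅

S ∉ T[0,2] ⇒ NO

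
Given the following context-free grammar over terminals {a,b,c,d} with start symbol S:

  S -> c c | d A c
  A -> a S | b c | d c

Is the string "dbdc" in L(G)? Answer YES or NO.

CNF form of G:
  S -> T2 T2 | T3 X4
  A -> T0 S | T1 T2 | T3 T2
  T0 -> a
  T1 -> b
  T2 -> c
  T3 -> d
  X4 -> A T2

Fill CYK table bottom-up:
  [0..0]={T3}  "d"  orig:{}
  [1..1]={T1}  "b"  orig:{}
  [2..2]={T3}  "d"  orig:{}
  [3..3]={T2}  "c"  orig:{}
  [0..1]=∅  "db"
  [1..2]=∅  "bd"
  [2..3]={A}  "dc"
  [0..2]=∅  "dbd"
  [1..3]=∅  "bdc"
  [0..3]=∅  "dbdc"

S ∉ T[0,3] ⇒ NO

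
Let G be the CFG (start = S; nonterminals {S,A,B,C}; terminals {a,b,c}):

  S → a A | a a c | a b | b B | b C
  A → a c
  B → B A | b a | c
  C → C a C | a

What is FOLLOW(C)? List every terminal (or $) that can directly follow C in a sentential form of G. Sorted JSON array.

FIRST iteration:
[1]
  A via A→a c: +{a}
  B via B→b a: +{b}
  B via B→c: +{c}
  C via C→a: +{a}
  S via S→a A: +{a}
  S via S→b B: +{b}
  S: {a,b}  A: {a}  B: {b,c}  C: {a}
[2] (no change)
  S: {a,b}  A: {a}  B: {b,c}  C: {a}

FOLLOW sets:
FOLLOW(S) := {$}
iter 1:
  B→B A: FOLLOW(B) ⊇ FIRST(A) = {a}; new: +{a}
  B→B A: FOLLOW(A) ⊇ FOLLOW(B) ⊇ {a}; new: +{a}
  C→C a C: FOLLOW(C) ⊇ FIRST(a) = {a}; new: +{a}
  S→a A: FOLLOW(A) ⊇ FOLLOW(S) ⊇ {$}; new: +{$}
  S→b B: FOLLOW(B) ⊇ FOLLOW(S) ⊇ {$}; new: +{$}
  S→b C: FOLLOW(C) ⊇ FOLLOW(S) ⊇ {$}; new: +{$}
  FOLLOW[S]={$}  FOLLOW[A]={$,a}  FOLLOW[B]={$,a}  FOLLOW[C]={$,a}
iter 2: (no change)
  FOLLOW[S]={$}  FOLLOW[A]={$,a}  FOLLOW[B]={$,a}  FOLLOW[C]={$,a}

FOLLOW(C) = ["$", "a"]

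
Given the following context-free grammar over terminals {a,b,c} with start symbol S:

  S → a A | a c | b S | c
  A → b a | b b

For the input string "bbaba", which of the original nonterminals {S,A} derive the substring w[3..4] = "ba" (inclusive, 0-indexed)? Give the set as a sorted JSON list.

Convert to CNF:
  S -> T0 S | T1 A | T1 T2 | c
  A -> T0 T0 | T0 T1
  T0 -> b
  T1 -> a
  T2 -> c

Fill CYK table bottom-up, restricted to cells inside w[3..4]:
  T[3,3] 'b' = {T0}  orig:{}
  T[4,4] 'a' = {T1}  orig:{}
  T[3,4] 'ba' = {A}

Original NTs in T[3,4] deriving "ba": ["A"]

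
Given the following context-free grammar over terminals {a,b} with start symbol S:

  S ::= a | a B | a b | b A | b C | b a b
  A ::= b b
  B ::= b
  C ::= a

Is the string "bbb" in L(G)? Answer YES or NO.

CNF form of G:
  S -> T0 A | T0 C | T0 X2 | T1 B | T1 T0 | a
  A -> T0 T0
  B -> b
  C -> a
  T0 -> b
  T1 -> a
  X2 -> T1 T0

Fill CYK table bottom-up:
  cell(0,0) b: {B,T0}  orig:{B}
  cell(1,1) b: {B,T0}  orig:{B}
  cell(2,2) b: {B,T0}  orig:{B}
  cell(0,1) bb: {A}
  cell(1,2) bb: {A}
  cell(0,2) bbb: {S}

S ∈ T[0,2] ⇒ YES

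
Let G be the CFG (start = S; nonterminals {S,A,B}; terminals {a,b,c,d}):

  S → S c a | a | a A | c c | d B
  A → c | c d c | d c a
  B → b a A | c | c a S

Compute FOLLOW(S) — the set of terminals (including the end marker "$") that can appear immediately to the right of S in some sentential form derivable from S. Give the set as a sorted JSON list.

Compute FIRST by fixpoint:
pass 1:
  A via A→c: +{c}
  A via A→d c a: +{d}
  B via B→b a A: +{b}
  B via B→c: +{c}
  S via S→a: +{a}
  S via S→c c: +{c}
  S via S→d B: +{d}
  FIRST[S]={a,c,d}  FIRST[A]={c,d}  FIRST[B]={b,c}
pass 2: done
  FIRST[S]={a,c,d}  FIRST[A]={c,d}  FIRST[B]={b,c}

Compute FOLLOW by fixpoint:
initialize: $ ∈ FOLLOW(S)
iter 1:
  S→S c a: FOLLOW(S) ⊇ FIRST(c) = {c}; new: +{c}
  S→a A: FOLLOW(A) ⊇ FOLLOW(S) ⊇ {$,c}; new: +{$,c}
  S→d B: FOLLOW(B) ⊇ FOLLOW(S) ⊇ {$,c}; new: +{$,c}
  FOLLOW(S)={$,c}  FOLLOW(A)={$,c}  FOLLOW(B)={$,c}
iter 2: done
  FOLLOW(S)={$,c}  FOLLOW(A)={$,c}  FOLLOW(B)={$,c}

FOLLOW(S) = ["$", "c"]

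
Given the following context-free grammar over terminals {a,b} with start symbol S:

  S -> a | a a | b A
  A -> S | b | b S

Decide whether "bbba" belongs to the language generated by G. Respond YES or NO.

Convert to CNF:
  S -> T0 T0 | T1 A | a
  A -> T0 T0 | T1 A | T1 S | a | b
  T0 -> a
  T1 -> b

CYK fill:
  T[0,0] 'b' = {A,T1}  orig:{A}
  T[1,1] 'b' = {A,T1}  orig:{A}
  T[2,2] 'b' = {A,T1}  orig:{A}
  T[3,3] 'a' = {A,S,T0}  orig:{A,S}
  T[0,1] 'bb' = {A,S}
  T[1,2] 'bb' = {A,S}
  T[2,3] 'ba' = {A,S}
  T[0,2] 'bbb' = {A,S}
  T[1,3] 'bba' = {A,S}
  T[0,3] 'bbba' = {A,S}

S ∈ T[0,3] ⇒ YES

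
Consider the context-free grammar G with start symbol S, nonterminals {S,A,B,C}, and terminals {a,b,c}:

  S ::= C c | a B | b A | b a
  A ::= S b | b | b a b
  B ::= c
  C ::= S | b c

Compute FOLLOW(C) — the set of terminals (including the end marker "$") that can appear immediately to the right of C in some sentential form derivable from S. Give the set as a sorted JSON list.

FIRST iteration:
[1]
  A via A→b: +{b}
  B via B→c: +{c}
  C via C→b c: +{b}
  S via S→C c: +{b}
  S via S→a B: +{a}
  S: {a,b}  A: {b}  B: {c}  C: {b}
[2]
  A via A→S b: +{a}
  C via C→S: +{a}
  S: {a,b}  A: {a,b}  B: {c}  C: {a,b}
[3] (stable)
  S: {a,b}  A: {a,b}  B: {c}  C: {a,b}

Compute FOLLOW by fixpoint:
initialize: $ ∈ FOLLOW(S)
pass 1:
  A→S b: FOLLOW(S) ⊇ FIRST(b) = {b}; new: +{b}
  S→C c: FOLLOW(C) ⊇ FIRST(c) = {c}; new: +{c}
  S→a B: FOLLOW(B) ⊇ FOLLOW(S) ⊇ {$,b}; new: +{$,b}
  S→b A: FOLLOW(A) ⊇ FOLLOW(S) ⊇ {$,b}; new: +{$,b}
  FOLLOW[S]={$,b}  FOLLOW[A]={$,b}  FOLLOW[B]={$,b}  FOLLOW[C]={c}
pass 2:
  C→S: FOLLOW(S) ⊇ FOLLOW(C) ⊇ {c}; new: +{c}
  S→a B: FOLLOW(B) ⊇ FOLLOW(S) ⊇ {$,b,c}; new: +{c}
  S→b A: FOLLOW(A) ⊇ FOLLOW(S) ⊇ {$,b,c}; new: +{c}
  FOLLOW[S]={$,b,c}  FOLLOW[A]={$,b,c}  FOLLOW[B]={$,b,c}  FOLLOW[C]={c}
pass 3: done
  FOLLOW[S]={$,b,c}  FOLLOW[A]={$,b,c}  FOLLOW[B]={$,b,c}  FOLLOW[C]={c}

FOLLOW(C) = ["c"]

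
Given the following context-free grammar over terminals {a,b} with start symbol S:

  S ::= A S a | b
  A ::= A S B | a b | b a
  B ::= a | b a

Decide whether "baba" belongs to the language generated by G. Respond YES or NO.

Convert to CNF:
  S -> A X3 | b
  A -> A X2 | T0 T1 | T1 T0
  B -> T1 T0 | a
  T0 -> a
  T1 -> b
  X2 -> S B
  X3 -> S T0

CYK fill:
  cell(0,0) b: {S,T1}  orig:{S}
  cell(1,1) a: {B,T0}  orig:{B}
  cell(2,2) b: {S,T1}  orig:{S}
  cell(3,3) a: {B,T0}  orig:{B}
  cell(0,1) ba: {A,B,X2,X3}  orig:{A,B}
  cell(1,2) ab: {A}
  cell(2,3) ba: {A,B,X2,X3}  orig:{A,B}
  cell(0,2) bab: ∅
  cell(1,3) aba: ∅
  cell(0,3) baba: {A,S}

S ∈ T[0,3] ⇒ YES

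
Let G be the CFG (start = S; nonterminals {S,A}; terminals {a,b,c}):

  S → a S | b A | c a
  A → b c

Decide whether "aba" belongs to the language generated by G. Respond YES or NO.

Convert to CNF:
  S -> T0 A | T1 T2 | T2 S
  A -> T0 T1
  T0 -> b
  T1 -> c
  T2 -> a

CYK table (by increasing span):
  cell(0,0) a: {T2}  orig:{}
  cell(1,1) b: {T0}  orig:{}
  cell(2,2) a: {T2}  orig:{}
  cell(0,1) ab: ∅
  cell(1,2) ba: ∅
  cell(0,2) aba: ∅

S ∉ T[0,2] ⇒ NO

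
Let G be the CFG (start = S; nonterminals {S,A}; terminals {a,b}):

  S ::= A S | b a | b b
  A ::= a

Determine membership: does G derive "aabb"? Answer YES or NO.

CNF form of G:
  S -> A S | T0 T0 | T0 T1
  A -> a
  T0 -> b
  T1 -> a

CYK fill:
  cell(0,0) a: {A,T1}  orig:{A}
  cell(1,1) a: {A,T1}  orig:{A}
  cell(2,2) b: {T0}  orig:{}
  cell(3,3) b: {T0}  orig:{}
  cell(0,1) aa: ∅
  cell(1,2) ab: ∅
  cell(2,3) bb: {S}
  cell(0,2) aab: ∅
  cell(1,3) abb: {S}
  cell(0,3) aabb: {S}

S ∈ T[0,3] ⇒ YES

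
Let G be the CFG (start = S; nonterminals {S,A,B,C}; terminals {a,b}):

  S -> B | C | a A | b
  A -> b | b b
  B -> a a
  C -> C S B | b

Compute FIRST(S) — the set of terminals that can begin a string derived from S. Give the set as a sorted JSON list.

FIRST sets, iterate to fixpoint:
pass 1:
  A via A→b: +{b}
  B via B→a a: +{a}
  C via C→b: +{b}
  S via S→B: +{a}
  S via S→C: +{b}
  FIRST(S)={a,b}  FIRST(A)={b}  FIRST(B)={a}  FIRST(C)={b}
pass 2: done
  FIRST(S)={a,b}  FIRST(A)={b}  FIRST(B)={a}  FIRST(C)={b}

FIRST(S) = ["a", "b"]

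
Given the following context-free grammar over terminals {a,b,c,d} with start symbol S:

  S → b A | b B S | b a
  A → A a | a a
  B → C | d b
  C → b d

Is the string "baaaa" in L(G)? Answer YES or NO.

CNF form of G:
  S -> T1 A | T1 T0 | T1 X3
  A -> A T0 | T0 T0
  B -> T1 T2 | T2 T1
  C -> T1 T2
  T0 -> a
  T1 -> b
  T2 -> d
  X3 -> B S

CYK fill:
  T[0,0] 'b' = {T1}  orig:{}
  T[1,1] 'a' = {T0}  orig:{}
  T[2,2] 'a' = {T0}  orig:{}
  T[3,3] 'a' = {T0}  orig:{}
  T[4,4] 'a' = {T0}  orig:{}
  T[0,1] 'ba' = {S}
  T[1,2] 'aa' = {A}
  T[2,3] 'aa' = {A}
  T[3,4] 'aa' = {A}
  T[0,2] 'baa' = {S}
  T[1,3] 'aaa' = {A}
  T[2,4] 'aaa' = {A}
  T[0,3] 'baaa' = {S}
  T[1,4] 'aaaa' = {A}
  T[0,4] 'baaaa' = {S}

S ∈ T[0,4] ⇒ YES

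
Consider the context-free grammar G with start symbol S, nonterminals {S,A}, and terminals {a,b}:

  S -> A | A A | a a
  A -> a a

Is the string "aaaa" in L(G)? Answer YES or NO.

CNF form of G:
  S -> A A | T0 T0
  A -> T0 T0
  T0 -> a

CYK table (by increasing span):
  T[0,0] 'a' = {T0}  orig:{}
  T[1,1] 'a' = {T0}  orig:{}
  T[2,2] 'a' = {T0}  orig:{}
  T[3,3] 'a' = {T0}  orig:{}
  T[0,1] 'aa' = {A,S}
  T[1,2] 'aa' = {A,S}
  T[2,3] 'aa' = {A,S}
  T[0,2] 'aaa' = ∅
  T[1,3] 'aaa' = ∅
  T[0,3] 'aaaa' = {S}

S ∈ T[0,3] ⇒ YES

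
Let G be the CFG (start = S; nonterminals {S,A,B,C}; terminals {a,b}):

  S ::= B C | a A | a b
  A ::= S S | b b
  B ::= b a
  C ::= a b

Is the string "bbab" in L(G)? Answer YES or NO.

Convert to CNF:
  S -> B C | T1 A | T1 T0
  A -> S S | T0 T0
  B -> T0 T1
  C -> T1 T0
  T0 -> b
  T1 -> a

Fill CYK table bottom-up:
  cell(0,0) b: {T0}  orig:{}
  cell(1,1) b: {T0}  orig:{}
  cell(2,2) a: {T1}  orig:{}
  cell(3,3) b: {T0}  orig:{}
  cell(0,1) bb: {A}
  cell(1,2) ba: {B}
  cell(2,3) ab: {C,S}
  cell(0,2) bba: ∅
  cell(1,3) bab: ∅
  cell(0,3) bbab: ∅

S ∉ T[0,3] ⇒ NO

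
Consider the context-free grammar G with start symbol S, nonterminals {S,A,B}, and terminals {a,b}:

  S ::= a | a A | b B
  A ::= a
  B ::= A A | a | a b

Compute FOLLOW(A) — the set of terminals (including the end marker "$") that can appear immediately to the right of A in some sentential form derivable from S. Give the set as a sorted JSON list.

Compute FIRST by fixpoint:
iter 1:
  A via A→a: +{a}
  B via B→A A: +{a}
  S via S→a: +{a}
  S via S→b B: +{b}
  S: {a,b}  A: {a}  B: {a}
iter 2: (stable)
  S: {a,b}  A: {a}  B: {a}

FOLLOW iteration:
initialize: $ ∈ FOLLOW(S)
iter 1:
  B→A A: FOLLOW(A) ⊇ FIRST(A) = {a}; new: +{a}
  S→a A: FOLLOW(A) ⊇ FOLLOW(S) ⊇ {$}; new: +{$}
  S→b B: FOLLOW(B) ⊇ FOLLOW(S) ⊇ {$}; new: +{$}
  FOLLOW(S)={$}  FOLLOW(A)={$,a}  FOLLOW(B)={$}
iter 2: — fixpoint
  FOLLOW(S)={$}  FOLLOW(A)={$,a}  FOLLOW(B)={$}

FOLLOW(A) = ["$", "a"]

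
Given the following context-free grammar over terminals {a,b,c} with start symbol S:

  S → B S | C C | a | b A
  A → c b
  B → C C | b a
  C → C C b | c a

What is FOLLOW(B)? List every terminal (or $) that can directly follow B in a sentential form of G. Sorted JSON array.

Compute FIRST by fixpoint:
iter 1:
  A via A→c b: +{c}
  B via B→b a: +{b}
  C via C→c a: +{c}
  S via S→B S: +{b}
  S via S→C C: +{c}
  S via S→a: +{a}
  FIRST(S)={a,b,c}  FIRST(A)={c}  FIRST(B)={b}  FIRST(C)={c}
iter 2:
  B via B→C C: +{c}
  FIRST(S)={a,b,c}  FIRST(A)={c}  FIRST(B)={b,c}  FIRST(C)={c}
iter 3: (no change)
  FIRST(S)={a,b,c}  FIRST(A)={c}  FIRST(B)={b,c}  FIRST(C)={c}

FOLLOW iteration:
initialize: $ ∈ FOLLOW(S)
[1]
  B→C C: FOLLOW(C) ⊇ FIRST(C) = {c}; new: +{c}
  C→C C b: FOLLOW(C) ⊇ FIRST(b) = {b}; new: +{b}
  S→B S: FOLLOW(B) ⊇ FIRST(S) = {a,b,c}; new: +{a,b,c}
  S→C C: FOLLOW(C) ⊇ FOLLOW(S) ⊇ {$}; new: +{$}
  S→b A: FOLLOW(A) ⊇ FOLLOW(S) ⊇ {$}; new: +{$}
  S: {$}  A: {$}  B: {a,b,c}  C: {$,b,c}
[2]
  B→C C: FOLLOW(C) ⊇ FOLLOW(B) ⊇ {a,b,c}; new: +{a}
  S: {$}  A: {$}  B: {a,b,c}  C: {$,a,b,c}
[3] done
  S: {$}  A: {$}  B: {a,b,c}  C: {$,a,b,c}

FOLLOW(B) = ["a", "b", "c"]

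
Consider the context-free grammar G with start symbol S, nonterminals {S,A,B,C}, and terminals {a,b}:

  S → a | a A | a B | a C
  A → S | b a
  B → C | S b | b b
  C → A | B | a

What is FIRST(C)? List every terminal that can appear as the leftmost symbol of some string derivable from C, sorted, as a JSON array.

FIRST iteration:
round 1:
  A via A→b a: +{b}
  B via B→b b: +{b}
  C via C→A: +{b}
  C via C→a: +{a}
  S via S→a: +{a}
  FIRST(S)={a}  FIRST(A)={b}  FIRST(B)={b}  FIRST(C)={a,b}
round 2:
  A via A→S: +{a}
  B via B→C: +{a}
  FIRST(S)={a}  FIRST(A)={a,b}  FIRST(B)={a,b}  FIRST(C)={a,b}
round 3: — fixpoint
  FIRST(S)={a}  FIRST(A)={a,b}  FIRST(B)={a,b}  FIRST(C)={a,b}

FIRST(C) = ["a", "b"]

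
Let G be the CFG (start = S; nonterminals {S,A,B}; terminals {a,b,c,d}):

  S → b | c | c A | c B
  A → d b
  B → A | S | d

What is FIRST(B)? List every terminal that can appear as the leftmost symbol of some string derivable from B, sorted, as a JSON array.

Compute FIRST by fixpoint:
[1]
  A via A→d b: +{d}
  B via B→A: +{d}
  S via S→b: +{b}
  S via S→c: +{c}
  FIRST(S)={b,c}  FIRST(A)={d}  FIRST(B)={d}
[2]
  B via B→S: +{b,c}
  FIRST(S)={b,c}  FIRST(A)={d}  FIRST(B)={b,c,d}
[3] done
  FIRST(S)={b,c}  FIRST(A)={d}  FIRST(B)={b,c,d}

FIRST(B) = ["b", "c", "d"]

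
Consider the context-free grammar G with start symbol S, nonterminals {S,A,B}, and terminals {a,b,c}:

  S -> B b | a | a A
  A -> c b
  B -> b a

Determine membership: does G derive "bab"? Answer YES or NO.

Convert to CNF:
  S -> B T1 | T2 A | a
  A -> T0 T1
  B -> T1 T2
  T0 -> c
  T1 -> b
  T2 -> a

CYK table (by increasing span):
  cell(0,0) b: {T1}  orig:{}
  cell(1,1) a: {S,T2}  orig:{S}
  cell(2,2) b: {T1}  orig:{}
  cell(0,1) ba: {B}
  cell(1,2) ab: ∅
  cell(0,2) bab: {S}

S ∈ T[0,2] ⇒ YES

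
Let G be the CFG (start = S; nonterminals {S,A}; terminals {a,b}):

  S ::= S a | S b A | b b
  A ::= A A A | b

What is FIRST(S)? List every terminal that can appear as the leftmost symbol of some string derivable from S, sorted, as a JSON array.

FIRST iteration:
[1]
  A via A→b: +{b}
  S via S→b b: +{b}
  FIRST[S]={b}  FIRST[A]={b}
[2] (stable)
  FIRST[S]={b}  FIRST[A]={b}

FIRST(S) = ["b"]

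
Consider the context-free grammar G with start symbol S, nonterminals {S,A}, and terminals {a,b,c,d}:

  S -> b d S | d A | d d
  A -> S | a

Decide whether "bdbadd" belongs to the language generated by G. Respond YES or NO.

CNF form of G:
  S -> T0 X3 | T1 A | T1 T1
  A -> T0 X2 | T1 A | T1 T1 | a
  T0 -> b
  T1 -> d
  X2 -> T1 S
  X3 -> T1 S

CYK fill:
  T[0,0] 'b' = {T0}  orig:{}
  T[1,1] 'd' = {T1}  orig:{}
  T[2,2] 'b' = {T0}  orig:{}
  T[3,3] 'a' = {A}
  T[4,4] 'd' = {T1}  orig:{}
  T[5,5] 'd' = {T1}  orig:{}
  T[0,1] 'bd' = ∅
  T[1,2] 'db' = ∅
  T[2,3] 'ba' = ∅
  T[3,4] 'ad' = ∅
  T[4,5] 'dd' = {A,S}
  T[0,2] 'bdb' = ∅
  T[1,3] 'dba' = ∅
  T[2,4] 'bad' = ∅
  T[3,5] 'add' = ∅
  T[0,3] 'bdba' = ∅
  T[1,4] 'dbad' = ∅
  T[2,5] 'badd' = ∅
  T[0,4] 'bdbad' = ∅
  T[1,5] 'dbadd' = ∅
  T[0,5] 'bdbadd' = ∅

S ∉ T[0,5] ⇒ NO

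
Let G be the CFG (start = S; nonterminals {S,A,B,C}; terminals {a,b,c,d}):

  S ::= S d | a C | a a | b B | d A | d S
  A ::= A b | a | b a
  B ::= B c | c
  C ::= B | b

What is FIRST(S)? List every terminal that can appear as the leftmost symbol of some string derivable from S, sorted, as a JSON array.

FIRST sets, iterate to fixpoint:
[1]
  A via A→a: +{a}
  A via A→b a: +{b}
  B via B→c: +{c}
  C via C→B: +{c}
  C via C→b: +{b}
  S via S→a C: +{a}
  S via S→b B: +{b}
  S via S→d A: +{d}
  FIRST[S]={a,b,d}  FIRST[A]={a,b}  FIRST[B]={c}  FIRST[C]={b,c}
[2] (no change)
  FIRST[S]={a,b,d}  FIRST[A]={a,b}  FIRST[B]={c}  FIRST[C]={b,c}

FIRST(S) = ["a", "b", "d"]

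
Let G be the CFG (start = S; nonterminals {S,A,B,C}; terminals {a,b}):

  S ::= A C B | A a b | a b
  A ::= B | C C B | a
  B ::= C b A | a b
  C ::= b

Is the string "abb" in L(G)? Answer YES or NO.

CNF form of G:
  S -> A X5 | A X6 | T1 T0
  A -> C X2 | C X3 | T1 T0 | a
  B -> C X4 | T1 T0
  C -> b
  T0 -> b
  T1 -> a
  X2 -> C B
  X3 -> T0 A
  X4 -> T0 A
  X5 -> C B
  X6 -> T1 T0

CYK table (by increasing span):
  T[0,0] 'a' = {A,T1}  orig:{A}
  T[1,1] 'b' = {C,T0}  orig:{C}
  T[2,2] 'b' = {C,T0}  orig:{C}
  T[0,1] 'ab' = {A,B,S,X6}  orig:{A,B,S}
  T[1,2] 'bb' = ∅
  T[0,2] 'abb' = ∅

S ∉ T[0,2] ⇒ NO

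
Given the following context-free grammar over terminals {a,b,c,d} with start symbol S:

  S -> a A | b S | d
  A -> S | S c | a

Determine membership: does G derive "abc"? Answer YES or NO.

Convert to CNF:
  S -> T1 A | T2 S | d
  A -> S T0 | T1 A | T2 S | a | d
  T0 -> c
  T1 -> a
  T2 -> b

CYK table (by increasing span):
  cell(0,0) a: {A,T1}  orig:{A}
  cell(1,1) b: {T2}  orig:{}
  cell(2,2) c: {T0}  orig:{}
  cell(0,1) ab: ∅
  cell(1,2) bc: ∅
  cell(0,2) abc: ∅

S ∉ T[0,2] ⇒ NO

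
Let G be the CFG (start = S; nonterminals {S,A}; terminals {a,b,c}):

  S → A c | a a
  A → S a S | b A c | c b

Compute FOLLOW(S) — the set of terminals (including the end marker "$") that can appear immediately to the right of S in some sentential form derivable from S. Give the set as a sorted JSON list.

FIRST sets, iterate to fixpoint:
pass 1:
  A via A→b A c: +{b}
  A via A→c b: +{c}
  S via S→A c: +{b,c}
  S via S→a a: +{a}
  FIRST[S]={a,b,c}  FIRST[A]={b,c}
pass 2:
  A via A→S a S: +{a}
  FIRST[S]={a,b,c}  FIRST[A]={a,b,c}
pass 3: done
  FIRST[S]={a,b,c}  FIRST[A]={a,b,c}

Compute FOLLOW by fixpoint:
seed FOLLOW(S) with $
iter 1:
  A→S a S: FOLLOW(S) ⊇ FIRST(a) = {a}; new: +{a}
  A→b A c: FOLLOW(A) ⊇ FIRST(c) = {c}; new: +{c}
  S: {$,a}  A: {c}
iter 2:
  A→S a S: FOLLOW(S) ⊇ FOLLOW(A) ⊇ {c}; new: +{c}
  S: {$,a,c}  A: {c}
iter 3: done
  S: {$,a,c}  A: {c}

FOLLOW(S) = ["$", "a", "c"]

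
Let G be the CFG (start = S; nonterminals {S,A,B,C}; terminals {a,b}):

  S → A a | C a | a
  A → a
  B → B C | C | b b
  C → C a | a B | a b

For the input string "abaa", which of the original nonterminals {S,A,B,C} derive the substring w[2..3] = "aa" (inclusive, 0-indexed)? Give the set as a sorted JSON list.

Convert to CNF:
  S -> A T0 | C T0 | a
  A -> a
  B -> B C | C T0 | T0 B | T0 T1 | T1 T1
  C -> C T0 | T0 B | T0 T1
  T0 -> a
  T1 -> b

CYK table (by increasing span) (cells [i..j] with 2 ≤ i ≤ j ≤ 3 only):
  T[2,2] 'a' = {A,S,T0}  orig:{A,S}
  T[3,3] 'a' = {A,S,T0}  orig:{A,S}
  T[2,3] 'aa' = {S}

Original NTs in T[2,3] deriving "aa": ["S"]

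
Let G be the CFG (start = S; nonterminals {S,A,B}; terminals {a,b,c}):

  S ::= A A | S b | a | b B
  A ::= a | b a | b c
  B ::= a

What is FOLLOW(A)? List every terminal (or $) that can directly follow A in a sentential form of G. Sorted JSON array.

Compute FIRST by fixpoint:
[1]
  A via A→a: +{a}
  A via A→b a: +{b}
  B via B→a: +{a}
  S via S→A A: +{a,b}
  FIRST(S)={a,b}  FIRST(A)={a,b}  FIRST(B)={a}
[2] done
  FIRST(S)={a,b}  FIRST(A)={a,b}  FIRST(B)={a}

FOLLOW iteration:
seed FOLLOW(S) with $
[1]
  S→A A: FOLLOW(A) ⊇ FIRST(A) = {a,b}; new: +{a,b}
  S→A A: FOLLOW(A) ⊇ FOLLOW(S) ⊇ {$}; new: +{$}
  S→S b: FOLLOW(S) ⊇ FIRST(b) = {b}; new: +{b}
  S→b B: FOLLOW(B) ⊇ FOLLOW(S) ⊇ {$,b}; new: +{$,b}
  FOLLOW(S)={$,b}  FOLLOW(A)={$,a,b}  FOLLOW(B)={$,b}
[2] — fixpoint
  FOLLOW(S)={$,b}  FOLLOW(A)={$,a,b}  FOLLOW(B)={$,b}

FOLLOW(A) = ["$", "a", "b"]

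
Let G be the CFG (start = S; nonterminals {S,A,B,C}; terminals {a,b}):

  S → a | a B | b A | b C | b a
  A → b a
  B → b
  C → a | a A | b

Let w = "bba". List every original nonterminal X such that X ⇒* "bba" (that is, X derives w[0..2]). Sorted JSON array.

Convert to CNF:
  S -> T0 A | T0 C | T0 T1 | T1 B | a
  A -> T0 T1
  B -> b
  C -> T1 A | a | b
  T0 -> b
  T1 -> a

CYK fill (cells [i..j] with 0 ≤ i ≤ j ≤ 2 only):
  T[0,0] 'b' = {B,C,T0}  orig:{B,C}
  T[1,1] 'b' = {B,C,T0}  orig:{B,C}
  T[2,2] 'a' = {C,S,T1}  orig:{C,S}
  T[0,1] 'bb' = {S}
  T[1,2] 'ba' = {A,S}
  T[0,2] 'bba' = {S}

Original NTs in T[0,2] deriving "bba": ["S"]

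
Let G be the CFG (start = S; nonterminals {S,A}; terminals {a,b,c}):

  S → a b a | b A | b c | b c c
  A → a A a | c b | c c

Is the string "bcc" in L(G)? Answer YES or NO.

CNF form of G:
  S -> T0 X4 | T2 A | T2 T1 | T2 X5
  A -> T0 X3 | T1 T1 | T1 T2
  T0 -> a
  T1 -> c
  T2 -> b
  X3 -> A T0
  X4 -> T2 T0
  X5 -> T1 T1

CYK table (by increasing span):
  T[0,0] 'b' = {T2}  orig:{}
  T[1,1] 'c' = {T1}  orig:{}
  T[2,2] 'c' = {T1}  orig:{}
  T[0,1] 'bc' = {S}
  T[1,2] 'cc' = {A,X5}  orig:{A}
  T[0,2] 'bcc' = {S}

S ∈ T[0,2] ⇒ YES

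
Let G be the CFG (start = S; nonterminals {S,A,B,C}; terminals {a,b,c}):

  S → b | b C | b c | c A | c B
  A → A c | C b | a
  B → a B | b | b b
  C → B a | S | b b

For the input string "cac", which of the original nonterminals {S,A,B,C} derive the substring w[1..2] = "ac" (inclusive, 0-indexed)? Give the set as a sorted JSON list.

CNF form of G:
  S -> T0 A | T0 B | T1 C | T1 T0 | b
  A -> A T0 | C T1 | a
  B -> T1 T1 | T2 B | b
  C -> B T2 | T0 A | T0 B | T1 C | T1 T0 | T1 T1 | b
  T0 -> c
  T1 -> b
  T2 -> a

CYK table (by increasing span) (cells [i..j] with 1 ≤ i ≤ j ≤ 2 only):
  [1..1]={A,T2}  "a"  orig:{A}
  [2..2]={T0}  "c"  orig:{}
  [1..2]={A}  "ac"

Original NTs in T[1,2] deriving "ac": ["A"]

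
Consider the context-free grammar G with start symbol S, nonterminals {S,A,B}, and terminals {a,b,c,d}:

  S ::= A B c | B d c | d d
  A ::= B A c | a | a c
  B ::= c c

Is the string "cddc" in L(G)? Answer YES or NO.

Convert to CNF:
  S -> A X4 | B X5 | T2 T2
  A -> B X3 | T1 T0 | a
  B -> T0 T0
  T0 -> c
  T1 -> a
  T2 -> d
  X3 -> A T0
  X4 -> B T0
  X5 -> T2 T0

Fill CYK table bottom-up:
  cell(0,0) c: {T0}  orig:{}
  cell(1,1) d: {T2}  orig:{}
  cell(2,2) d: {T2}  orig:{}
  cell(3,3) c: {T0}  orig:{}
  cell(0,1) cd: ∅
  cell(1,2) dd: {S}
  cell(2,3) dc: {X5}  orig:{}
  cell(0,2) cdd: ∅
  cell(1,3) ddc: ∅
  cell(0,3) cddc: ∅

S ∉ T[0,3] ⇒ NO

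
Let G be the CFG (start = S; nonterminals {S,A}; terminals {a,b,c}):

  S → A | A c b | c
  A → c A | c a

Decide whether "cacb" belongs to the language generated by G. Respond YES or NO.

Convert to CNF:
  S -> A X3 | T0 A | T0 T1 | c
  A -> T0 A | T0 T1
  T0 -> c
  T1 -> a
  T2 -> b
  X3 -> T0 T2

CYK fill:
  T[0,0] 'c' = {S,T0}  orig:{S}
  T[1,1] 'a' = {T1}  orig:{}
  T[2,2] 'c' = {S,T0}  orig:{S}
  T[3,3] 'b' = {T2}  orig:{}
  T[0,1] 'ca' = {A,S}
  T[1,2] 'ac' = ∅
  T[2,3] 'cb' = {X3}  orig:{}
  T[0,2] 'cac' = ∅
  T[1,3] 'acb' = ∅
  T[0,3] 'cacb' = {S}

S ∈ T[0,3] ⇒ YES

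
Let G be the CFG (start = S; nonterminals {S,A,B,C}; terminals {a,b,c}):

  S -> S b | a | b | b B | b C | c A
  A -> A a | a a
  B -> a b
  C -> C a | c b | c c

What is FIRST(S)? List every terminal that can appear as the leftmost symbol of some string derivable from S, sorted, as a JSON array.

FIRST sets, iterate to fixpoint:
[1]
  A via A→a a: +{a}
  B via B→a b: +{a}
  C via C→c b: +{c}
  S via S→a: +{a}
  S via S→b: +{b}
  S via S→c A: +{c}
  S: {a,b,c}  A: {a}  B: {a}  C: {c}
[2] — fixpoint
  S: {a,b,c}  A: {a}  B: {a}  C: {c}

FIRST(S) = ["a", "b", "c"]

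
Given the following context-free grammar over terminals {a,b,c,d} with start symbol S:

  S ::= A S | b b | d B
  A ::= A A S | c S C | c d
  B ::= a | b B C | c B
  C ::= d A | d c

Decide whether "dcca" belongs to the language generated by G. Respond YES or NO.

CNF form of G:
  S -> A S | T1 B | T2 T2
  A -> A X3 | T0 T1 | T0 X4
  B -> T0 B | T2 X5 | a
  C -> T1 A | T1 T0
  T0 -> c
  T1 -> d
  T2 -> b
  X3 -> A S
  X4 -> S C
  X5 -> B C

CYK fill:
  T[0,0] 'd' = {T1}  orig:{}
  T[1,1] 'c' = {T0}  orig:{}
  T[2,2] 'c' = {T0}  orig:{}
  T[3,3] 'a' = {B}
  T[0,1] 'dc' = {C}
  T[1,2] 'cc' = ∅
  T[2,3] 'ca' = {B}
  T[0,2] 'dcc' = ∅
  T[1,3] 'cca' = {B}
  T[0,3] 'dcca' = {S}

S ∈ T[0,3] ⇒ YES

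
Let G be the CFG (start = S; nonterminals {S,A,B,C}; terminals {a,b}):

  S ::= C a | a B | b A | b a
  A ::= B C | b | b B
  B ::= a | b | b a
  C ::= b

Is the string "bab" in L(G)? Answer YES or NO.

Convert to CNF:
  S -> C T1 | T0 A | T0 T1 | T1 B
  A -> B C | T0 B | b
  B -> T0 T1 | a | b
  C -> b
  T0 -> b
  T1 -> a

CYK table (by increasing span):
  [0..0]={A,B,C,T0}  "b"  orig:{A,B,C}
  [1..1]={B,T1}  "a"  orig:{B}
  [2..2]={A,B,C,T0}  "b"  orig:{A,B,C}
  [0..1]={A,B,S}  "ba"
  [1..2]={A,S}  "ab"
  [0..2]={A,S}  "bab"

S ∈ T[0,2] ⇒ YES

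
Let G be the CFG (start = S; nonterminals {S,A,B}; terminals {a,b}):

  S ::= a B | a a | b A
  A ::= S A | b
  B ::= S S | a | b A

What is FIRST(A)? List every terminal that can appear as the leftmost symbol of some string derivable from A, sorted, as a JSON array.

FIRST sets, iterate to fixpoint:
round 1:
  A via A→b: +{b}
  B via B→a: +{a}
  B via B→b A: +{b}
  S via S→a B: +{a}
  S via S→b A: +{b}
  FIRST(S)={a,b}  FIRST(A)={b}  FIRST(B)={a,b}
round 2:
  A via A→S A: +{a}
  FIRST(S)={a,b}  FIRST(A)={a,b}  FIRST(B)={a,b}
round 3: (stable)
  FIRST(S)={a,b}  FIRST(A)={a,b}  FIRST(B)={a,b}

FIRST(A) = ["a", "b"]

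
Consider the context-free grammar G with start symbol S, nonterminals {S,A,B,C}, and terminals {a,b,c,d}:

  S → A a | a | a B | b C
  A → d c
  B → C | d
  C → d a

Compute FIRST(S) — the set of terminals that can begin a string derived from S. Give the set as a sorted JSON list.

Compute FIRST by fixpoint:
iter 1:
  A via A→d c: +{d}
  B via B→d: +{d}
  C via C→d a: +{d}
  S via S→A a: +{d}
  S via S→a: +{a}
  S via S→b C: +{b}
  FIRST(S)={a,b,d}  FIRST(A)={d}  FIRST(B)={d}  FIRST(C)={d}
iter 2: done
  FIRST(S)={a,b,d}  FIRST(A)={d}  FIRST(B)={d}  FIRST(C)={d}

FIRST(S) = ["a", "b", "d"]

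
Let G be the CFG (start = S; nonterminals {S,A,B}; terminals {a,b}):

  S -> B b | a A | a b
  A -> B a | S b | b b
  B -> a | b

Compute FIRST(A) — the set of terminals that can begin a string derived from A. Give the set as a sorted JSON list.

FIRST iteration:
[1]
  A via A→b b: +{b}
  B via B→a: +{a}
  B via B→b: +{b}
  S via S→B b: +{a,b}
  S: {a,b}  A: {b}  B: {a,b}
[2]
  A via A→B a: +{a}
  S: {a,b}  A: {a,b}  B: {a,b}
[3] (stable)
  S: {a,b}  A: {a,b}  B: {a,b}

FIRST(A) = ["a", "b"]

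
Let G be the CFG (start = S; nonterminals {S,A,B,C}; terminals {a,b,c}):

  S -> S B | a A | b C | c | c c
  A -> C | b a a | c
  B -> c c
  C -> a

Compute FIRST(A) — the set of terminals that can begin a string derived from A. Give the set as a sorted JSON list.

FIRST iteration:
round 1:
  A via A→b a a: +{b}
  A via A→c: +{c}
  B via B→c c: +{c}
  C via C→a: +{a}
  S via S→a A: +{a}
  S via S→b C: +{b}
  S via S→c: +{c}
  FIRST[S]={a,b,c}  FIRST[A]={b,c}  FIRST[B]={c}  FIRST[C]={a}
round 2:
  A via A→C: +{a}
  FIRST[S]={a,b,c}  FIRST[A]={a,b,c}  FIRST[B]={c}  FIRST[C]={a}
round 3: done
  FIRST[S]={a,b,c}  FIRST[A]={a,b,c}  FIRST[B]={c}  FIRST[C]={a}

FIRST(A) = ["a", "b", "c"]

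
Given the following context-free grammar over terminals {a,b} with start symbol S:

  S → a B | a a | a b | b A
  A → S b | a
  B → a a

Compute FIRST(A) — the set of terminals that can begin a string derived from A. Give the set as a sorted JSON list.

FIRST iteration:
pass 1:
  A via A→a: +{a}
  B via B→a a: +{a}
  S via S→a B: +{a}
  S via S→b A: +{b}
  FIRST(S)={a,b}  FIRST(A)={a}  FIRST(B)={a}
pass 2:
  A via A→S b: +{b}
  FIRST(S)={a,b}  FIRST(A)={a,b}  FIRST(B)={a}
pass 3: done
  FIRST(S)={a,b}  FIRST(A)={a,b}  FIRST(B)={a}

FIRST(A) = ["a", "b"]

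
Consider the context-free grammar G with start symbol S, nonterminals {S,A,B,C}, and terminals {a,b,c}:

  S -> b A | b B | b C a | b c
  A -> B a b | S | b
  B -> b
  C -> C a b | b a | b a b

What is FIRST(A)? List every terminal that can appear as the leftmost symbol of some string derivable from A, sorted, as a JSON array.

FIRST sets, iterate to fixpoint:
round 1:
  A via A→b: +{b}
  B via B→b: +{b}
  C via C→b a: +{b}
  S via S→b A: +{b}
  FIRST[S]={b}  FIRST[A]={b}  FIRST[B]={b}  FIRST[C]={b}
round 2: (no change)
  FIRST[S]={b}  FIRST[A]={b}  FIRST[B]={b}  FIRST[C]={b}

FIRST(A) = ["b"]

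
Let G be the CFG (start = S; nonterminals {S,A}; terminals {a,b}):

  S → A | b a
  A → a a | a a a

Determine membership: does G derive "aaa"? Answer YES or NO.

Convert to CNF:
  S -> T0 T0 | T0 X3 | T1 T0
  A -> T0 T0 | T0 X2
  T0 -> a
  T1 -> b
  X2 -> T0 T0
  X3 -> T0 T0

Fill CYK table bottom-up:
  T[0,0] 'a' = {T0}  orig:{}
  T[1,1] 'a' = {T0}  orig:{}
  T[2,2] 'a' = {T0}  orig:{}
  T[0,1] 'aa' = {A,S,X2,X3}  orig:{A,S}
  T[1,2] 'aa' = {A,S,X2,X3}  orig:{A,S}
  T[0,2] 'aaa' = {A,S}

S ∈ T[0,2] ⇒ YES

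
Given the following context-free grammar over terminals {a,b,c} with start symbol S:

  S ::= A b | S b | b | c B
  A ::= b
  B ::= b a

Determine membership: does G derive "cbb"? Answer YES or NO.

Convert to CNF:
  S -> A T0 | S T0 | T2 B | b
  A -> b
  B -> T0 T1
  T0 -> b
  T1 -> a
  T2 -> c

CYK table (by increasing span):
  cell(0,0) c: {T2}  orig:{}
  cell(1,1) b: {A,S,T0}  orig:{A,S}
  cell(2,2) b: {A,S,T0}  orig:{A,S}
  cell(0,1) cb: ∅
  cell(1,2) bb: {S}
  cell(0,2) cbb: ∅

S ∉ T[0,2] ⇒ NO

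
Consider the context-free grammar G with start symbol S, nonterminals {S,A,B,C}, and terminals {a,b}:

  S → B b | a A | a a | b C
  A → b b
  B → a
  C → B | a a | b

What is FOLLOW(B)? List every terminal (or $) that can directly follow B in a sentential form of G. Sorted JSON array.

Compute FIRST by fixpoint:
pass 1:
  A via A→b b: +{b}
  B via B→a: +{a}
  C via C→B: +{a}
  C via C→b: +{b}
  S via S→B b: +{a}
  S via S→b C: +{b}
  FIRST[S]={a,b}  FIRST[A]={b}  FIRST[B]={a}  FIRST[C]={a,b}
pass 2: — fixpoint
  FIRST[S]={a,b}  FIRST[A]={b}  FIRST[B]={a}  FIRST[C]={a,b}

FOLLOW iteration:
FOLLOW(S) := {$}
iter 1:
  S→B b: FOLLOW(B) ⊇ FIRST(b) = {b}; new: +{b}
  S→a A: FOLLOW(A) ⊇ FOLLOW(S) ⊇ {$}; new: +{$}
  S→b C: FOLLOW(C) ⊇ FOLLOW(S) ⊇ {$}; new: +{$}
  FOLLOW(S)={$}  FOLLOW(A)={$}  FOLLOW(B)={b}  FOLLOW(C)={$}
iter 2:
  C→B: FOLLOW(B) ⊇ FOLLOW(C) ⊇ {$}; new: +{$}
  FOLLOW(S)={$}  FOLLOW(A)={$}  FOLLOW(B)={$,b}  FOLLOW(C)={$}
iter 3: — fixpoint
  FOLLOW(S)={$}  FOLLOW(A)={$}  FOLLOW(B)={$,b}  FOLLOW(C)={$}

FOLLOW(B) = ["$", "b"]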